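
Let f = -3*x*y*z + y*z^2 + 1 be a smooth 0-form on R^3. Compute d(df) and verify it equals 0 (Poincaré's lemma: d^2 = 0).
d(df) = 0

Step 1: df = sum_i (∂f/∂x_i) dx_i = (-3*y*z) dx + (z*(-3*x + z)) dy + (y*(-3*x + 2*z)) dz.
Step 2: Apply d again. Using the 1-form formula, the coefficient of dx ∧ dy in d(df) is ∂^2 f/∂x ∂y - ∂^2 f/∂y ∂x = (-3*z) - (-3*z) = 0 (equality of mixed partials for smooth f).
Similarly for dx ∧ dz and dy ∧ dz — all coefficients vanish. So d(df) = 0.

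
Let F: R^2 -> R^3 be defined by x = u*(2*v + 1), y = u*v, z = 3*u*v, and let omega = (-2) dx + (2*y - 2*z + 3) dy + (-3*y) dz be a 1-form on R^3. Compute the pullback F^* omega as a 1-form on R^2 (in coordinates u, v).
F^* omega = (-13*u*v^2 - v - 2) du + (u*(-13*u*v - 1)) dv

Using F^*(f dg) = (f ∘ F) d(g ∘ F), substitute each coordinate x_i by F_i(u, v) in f_i, and replace dx_i by d F_i = (∂F_i/∂u) du + (∂F_i/∂v) dv.
  For the x component: f_1(F) = -2; d F_1 = (2*v + 1) du + (2*u) dv
  For the y component: f_2(F) = -4*u*v + 3; d F_2 = (v) du + (u) dv
  For the z component: f_3(F) = -3*u*v; d F_3 = (3*v) du + (3*u) dv
Combining and collecting du, dv coefficients:
  coeff of du: -13*u*v^2 - v - 2
  coeff of dv: u*(-13*u*v - 1)
F^* omega = (-13*u*v^2 - v - 2) du + (u*(-13*u*v - 1)) dv.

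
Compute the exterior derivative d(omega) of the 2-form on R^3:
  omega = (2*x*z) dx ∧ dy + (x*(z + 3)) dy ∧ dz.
d(omega) = (2*x + z + 3) dx ∧ dy ∧ dz

For a 2-form omega = sum_{i<j} g_{ij} dx_i ∧ dx_j, the exterior derivative is
  d(omega) = sum_{i<j} d(g_{ij}) ∧ dx_i ∧ dx_j = sum_{i<j, k} (∂g_{ij}/∂x_k) dx_k ∧ dx_i ∧ dx_j.
Expand each term, using dx_k ∧ dx_i ∧ dx_j = sgn(permutation) dx_{(a)} ∧ dx_{(b)} ∧ dx_{(c)} with (a < b < c) sorted:
  d(2*x*z) includes (∂/∂z)(2*x*z) dz = (2*x) dz, which multiplied by dx ∧ dy gives (2*x) dx ∧ dy ∧ dz
  d(x*(z + 3)) includes (∂/∂x)(x*(z + 3)) dx = (z + 3) dx, which multiplied by dy ∧ dz gives (z + 3) dx ∧ dy ∧ dz
Collecting like 3-forms: d(omega) = (2*x + z + 3) dx ∧ dy ∧ dz.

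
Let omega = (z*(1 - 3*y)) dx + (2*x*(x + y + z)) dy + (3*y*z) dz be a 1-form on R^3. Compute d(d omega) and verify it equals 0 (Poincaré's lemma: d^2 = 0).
d(d omega) = 0

Step 1: d omega = sum_{i<j} (∂f_j/∂x_i - ∂f_i/∂x_j) dx_i ∧ dx_j:
  coeff of dx ∧ dy: 4*x + 2*y + 5*z
  coeff of dx ∧ dz: 3*y - 1
  coeff of dy ∧ dz: -2*x + 3*z
Step 2: Apply d again to each 2-form coefficient. The only possible 3-form in R^3 is dx ∧ dy ∧ dz, with coefficient
  ∂(coeff of dy∧dz)/∂x - ∂(coeff of dx∧dz)/∂y + ∂(coeff of dx∧dy)/∂z
  = ∂/∂x (-2*x + 3*z) - ∂/∂y (3*y - 1) + ∂/∂z (4*x + 2*y + 5*z).
Each of these terms simplifies to sums of mixed partials that cancel in pairs. The result is 0 (by equality of mixed partials for smooth functions — Schwarz / Clairaut).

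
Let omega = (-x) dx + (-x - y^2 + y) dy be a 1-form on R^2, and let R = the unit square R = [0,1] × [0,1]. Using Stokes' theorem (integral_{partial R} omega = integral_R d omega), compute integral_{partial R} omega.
integral_(partial R) omega = -1

Stokes: integral_partial_R omega = integral_R d omega with d omega = (∂Q/∂x - ∂P/∂y) dx ∧ dy.
  ∂Q/∂x = -1
  ∂P/∂y = 0
  integrand = ∂Q/∂x - ∂P/∂y = -1.
Integrating over R: integral_0^1 integral_0^1 (-1) dx dy = -1.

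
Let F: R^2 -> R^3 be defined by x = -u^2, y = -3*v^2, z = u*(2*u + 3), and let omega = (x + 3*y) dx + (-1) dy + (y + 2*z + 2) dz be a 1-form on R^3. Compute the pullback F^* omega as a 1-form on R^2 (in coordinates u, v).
F^* omega = (18*u^3 + 36*u^2 + 6*u*v^2 + 26*u - 9*v^2 + 6) du + (6*v) dv

Using F^*(f dg) = (f ∘ F) d(g ∘ F), substitute each coordinate x_i by F_i(u, v) in f_i, and replace dx_i by d F_i = (∂F_i/∂u) du + (∂F_i/∂v) dv.
  For the x component: f_1(F) = -u^2 - 9*v^2; d F_1 = (-2*u) du + (0) dv
  For the y component: f_2(F) = -1; d F_2 = (0) du + (-6*v) dv
  For the z component: f_3(F) = 4*u^2 + 6*u - 3*v^2 + 2; d F_3 = (4*u + 3) du + (0) dv
Combining and collecting du, dv coefficients:
  coeff of du: 18*u^3 + 36*u^2 + 6*u*v^2 + 26*u - 9*v^2 + 6
  coeff of dv: 6*v
F^* omega = (18*u^3 + 36*u^2 + 6*u*v^2 + 26*u - 9*v^2 + 6) du + (6*v) dv.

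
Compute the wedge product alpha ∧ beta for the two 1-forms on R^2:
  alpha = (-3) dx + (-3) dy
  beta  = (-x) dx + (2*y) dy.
alpha ∧ beta = (-3*x - 6*y) dx ∧ dy

Distribute the wedge, using dx_i ∧ dx_j = -dx_j ∧ dx_i and dx_i ∧ dx_i = 0. For each pair (i, j) with i < j, the coefficient of dx_i ∧ dx_j in alpha ∧ beta is (alpha_i * beta_j - alpha_j * beta_i). Collecting: alpha ∧ beta = (-3*x - 6*y) dx ∧ dy.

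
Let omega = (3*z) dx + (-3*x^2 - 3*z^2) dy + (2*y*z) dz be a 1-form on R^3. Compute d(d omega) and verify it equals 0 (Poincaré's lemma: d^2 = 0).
d(d omega) = 0

Step 1: d omega = sum_{i<j} (∂f_j/∂x_i - ∂f_i/∂x_j) dx_i ∧ dx_j:
  coeff of dx ∧ dy: -6*x
  coeff of dx ∧ dz: -3
  coeff of dy ∧ dz: 8*z
Step 2: Apply d again to each 2-form coefficient. The only possible 3-form in R^3 is dx ∧ dy ∧ dz, with coefficient
  ∂(coeff of dy∧dz)/∂x - ∂(coeff of dx∧dz)/∂y + ∂(coeff of dx∧dy)/∂z
  = ∂/∂x (8*z) - ∂/∂y (-3) + ∂/∂z (-6*x).
Each of these terms simplifies to sums of mixed partials that cancel in pairs. The result is 0 (by equality of mixed partials for smooth functions — Schwarz / Clairaut).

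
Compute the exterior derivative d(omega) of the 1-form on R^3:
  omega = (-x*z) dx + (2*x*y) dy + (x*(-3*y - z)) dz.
d(omega) = (2*y) dx ∧ dy + (x - 3*y - z) dx ∧ dz + (-3*x) dy ∧ dz

For a 1-form omega = sum_i f_i dx_i, the exterior derivative is
  d(omega) = sum_{i < j} (∂f_j/∂x_i - ∂f_i/∂x_j) dx_i ∧ dx_j.
  coefficient of dx ∧ dy: ∂f_2/∂x - ∂f_1/∂y = ∂(2*x*y)/∂x - ∂(-x*z)/∂y = 2*y
  coefficient of dx ∧ dz: ∂f_3/∂x - ∂f_1/∂z = ∂(x*(-3*y - z))/∂x - ∂(-x*z)/∂z = x - 3*y - z
  coefficient of dy ∧ dz: ∂f_3/∂y - ∂f_2/∂z = ∂(x*(-3*y - z))/∂y - ∂(2*x*y)/∂z = -3*x
Assembling: d(omega) = (2*y) dx ∧ dy + (x - 3*y - z) dx ∧ dz + (-3*x) dy ∧ dz.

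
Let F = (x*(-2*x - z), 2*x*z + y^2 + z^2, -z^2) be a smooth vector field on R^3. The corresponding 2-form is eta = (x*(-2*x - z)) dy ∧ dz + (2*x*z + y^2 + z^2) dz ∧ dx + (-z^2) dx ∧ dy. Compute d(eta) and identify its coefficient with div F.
d(eta) = (-4*x + 2*y - 3*z) dx ∧ dy ∧ dz; div F = -4*x + 2*y - 3*z

For a 2-form in R^3 of the form above, applying d gives a 3-form with coefficient ∂P/∂x + ∂Q/∂y + ∂R/∂z:
  ∂P/∂x = -4*x - z
  ∂Q/∂y = 2*y
  ∂R/∂z = -2*z
Sum = -4*x + 2*y - 3*z, which is exactly div F.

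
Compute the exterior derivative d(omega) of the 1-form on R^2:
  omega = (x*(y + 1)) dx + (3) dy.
d(omega) = (-x) dx ∧ dy

For a 1-form omega = sum_i f_i dx_i, the exterior derivative is
  d(omega) = sum_{i < j} (∂f_j/∂x_i - ∂f_i/∂x_j) dx_i ∧ dx_j.
  coefficient of dx ∧ dy: ∂f_2/∂x - ∂f_1/∂y = ∂(3)/∂x - ∂(x*(y + 1))/∂y = -x
Assembling: d(omega) = (-x) dx ∧ dy.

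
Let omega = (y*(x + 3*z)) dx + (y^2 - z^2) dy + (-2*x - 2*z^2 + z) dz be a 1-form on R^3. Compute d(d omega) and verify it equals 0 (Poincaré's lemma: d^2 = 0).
d(d omega) = 0

Step 1: d omega = sum_{i<j} (∂f_j/∂x_i - ∂f_i/∂x_j) dx_i ∧ dx_j:
  coeff of dx ∧ dy: -x - 3*z
  coeff of dx ∧ dz: -3*y - 2
  coeff of dy ∧ dz: 2*z
Step 2: Apply d again to each 2-form coefficient. The only possible 3-form in R^3 is dx ∧ dy ∧ dz, with coefficient
  ∂(coeff of dy∧dz)/∂x - ∂(coeff of dx∧dz)/∂y + ∂(coeff of dx∧dy)/∂z
  = ∂/∂x (2*z) - ∂/∂y (-3*y - 2) + ∂/∂z (-x - 3*z).
Each of these terms simplifies to sums of mixed partials that cancel in pairs. The result is 0 (by equality of mixed partials for smooth functions — Schwarz / Clairaut).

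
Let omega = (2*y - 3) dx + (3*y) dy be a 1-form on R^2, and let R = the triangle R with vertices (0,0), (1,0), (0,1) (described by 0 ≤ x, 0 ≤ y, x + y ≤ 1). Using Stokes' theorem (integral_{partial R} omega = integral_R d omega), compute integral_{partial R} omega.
integral_(partial R) omega = -1

Stokes: integral_partial_R omega = integral_R d omega with d omega = (∂Q/∂x - ∂P/∂y) dx ∧ dy.
  ∂Q/∂x = 0
  ∂P/∂y = 2
  integrand = ∂Q/∂x - ∂P/∂y = -2.
Integrating over R: integral_0^1 integral_0^{1-x} (-2) dy dx = -1.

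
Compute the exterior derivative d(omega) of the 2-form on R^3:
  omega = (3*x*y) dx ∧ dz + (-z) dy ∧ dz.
d(omega) = (-3*x) dx ∧ dy ∧ dz

For a 2-form omega = sum_{i<j} g_{ij} dx_i ∧ dx_j, the exterior derivative is
  d(omega) = sum_{i<j} d(g_{ij}) ∧ dx_i ∧ dx_j = sum_{i<j, k} (∂g_{ij}/∂x_k) dx_k ∧ dx_i ∧ dx_j.
Expand each term, using dx_k ∧ dx_i ∧ dx_j = sgn(permutation) dx_{(a)} ∧ dx_{(b)} ∧ dx_{(c)} with (a < b < c) sorted:
  d(3*x*y) includes (∂/∂y)(3*x*y) dy = (3*x) dy, which multiplied by dx ∧ dz gives (-3*x) dx ∧ dy ∧ dz
Collecting like 3-forms: d(omega) = (-3*x) dx ∧ dy ∧ dz.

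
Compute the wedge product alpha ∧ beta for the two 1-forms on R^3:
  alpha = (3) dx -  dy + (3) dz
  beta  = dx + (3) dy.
alpha ∧ beta = (10) dx ∧ dy + (-3) dx ∧ dz + (-9) dy ∧ dz

Distribute the wedge, using dx_i ∧ dx_j = -dx_j ∧ dx_i and dx_i ∧ dx_i = 0. For each pair (i, j) with i < j, the coefficient of dx_i ∧ dx_j in alpha ∧ beta is (alpha_i * beta_j - alpha_j * beta_i). Collecting: alpha ∧ beta = (10) dx ∧ dy + (-3) dx ∧ dz + (-9) dy ∧ dz.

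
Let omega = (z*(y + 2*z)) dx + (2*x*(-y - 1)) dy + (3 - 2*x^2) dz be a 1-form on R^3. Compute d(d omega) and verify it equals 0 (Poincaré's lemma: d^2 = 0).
d(d omega) = 0

Step 1: d omega = sum_{i<j} (∂f_j/∂x_i - ∂f_i/∂x_j) dx_i ∧ dx_j:
  coeff of dx ∧ dy: -2*y - z - 2
  coeff of dx ∧ dz: -4*x - y - 4*z
  coeff of dy ∧ dz: 0
Step 2: Apply d again to each 2-form coefficient. The only possible 3-form in R^3 is dx ∧ dy ∧ dz, with coefficient
  ∂(coeff of dy∧dz)/∂x - ∂(coeff of dx∧dz)/∂y + ∂(coeff of dx∧dy)/∂z
  = ∂/∂x (0) - ∂/∂y (-4*x - y - 4*z) + ∂/∂z (-2*y - z - 2).
Each of these terms simplifies to sums of mixed partials that cancel in pairs. The result is 0 (by equality of mixed partials for smooth functions — Schwarz / Clairaut).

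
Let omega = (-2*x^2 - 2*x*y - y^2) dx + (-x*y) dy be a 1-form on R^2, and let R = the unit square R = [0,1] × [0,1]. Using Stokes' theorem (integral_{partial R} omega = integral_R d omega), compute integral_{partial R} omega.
integral_(partial R) omega = 3/2

Stokes: integral_partial_R omega = integral_R d omega with d omega = (∂Q/∂x - ∂P/∂y) dx ∧ dy.
  ∂Q/∂x = -y
  ∂P/∂y = -2*x - 2*y
  integrand = ∂Q/∂x - ∂P/∂y = 2*x + y.
Integrating over R: integral_0^1 integral_0^1 (2*x + y) dx dy = 3/2.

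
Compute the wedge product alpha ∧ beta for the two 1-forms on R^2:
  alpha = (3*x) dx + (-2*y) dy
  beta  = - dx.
alpha ∧ beta = (-2*y) dx ∧ dy

Distribute the wedge, using dx_i ∧ dx_j = -dx_j ∧ dx_i and dx_i ∧ dx_i = 0. For each pair (i, j) with i < j, the coefficient of dx_i ∧ dx_j in alpha ∧ beta is (alpha_i * beta_j - alpha_j * beta_i). Collecting: alpha ∧ beta = (-2*y) dx ∧ dy.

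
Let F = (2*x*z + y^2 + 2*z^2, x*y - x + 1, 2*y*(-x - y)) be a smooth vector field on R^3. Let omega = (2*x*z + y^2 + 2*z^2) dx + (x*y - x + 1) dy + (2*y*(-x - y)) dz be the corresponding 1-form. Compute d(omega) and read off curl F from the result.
d(omega) = (-2*x - 4*y) dy ∧ dz + (2*x + 2*y + 4*z) dz ∧ dx + (-y - 1) dx ∧ dy; curl F = (-2*x - 4*y, 2*x + 2*y + 4*z, -y - 1)

d omega = sum_{i<j} (∂f_j/∂x_i - ∂f_i/∂x_j) dx_i ∧ dx_j. Under the identification (dy ∧ dz, dz ∧ dx, dx ∧ dy) ↔ (e_x, e_y, e_z), the coefficients are exactly the components of curl F. Compute:
  ∂R/∂y - ∂Q/∂z = (-2*x - 4*y) - (0) = -2*x - 4*y
  ∂P/∂z - ∂R/∂x = (2*x + 4*z) - (-2*y) = 2*x + 2*y + 4*z
  ∂Q/∂x - ∂P/∂y = (y - 1) - (2*y) = -y - 1.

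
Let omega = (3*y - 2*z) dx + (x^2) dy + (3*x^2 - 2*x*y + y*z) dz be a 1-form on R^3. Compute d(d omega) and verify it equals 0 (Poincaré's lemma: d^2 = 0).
d(d omega) = 0

Step 1: d omega = sum_{i<j} (∂f_j/∂x_i - ∂f_i/∂x_j) dx_i ∧ dx_j:
  coeff of dx ∧ dy: 2*x - 3
  coeff of dx ∧ dz: 6*x - 2*y + 2
  coeff of dy ∧ dz: -2*x + z
Step 2: Apply d again to each 2-form coefficient. The only possible 3-form in R^3 is dx ∧ dy ∧ dz, with coefficient
  ∂(coeff of dy∧dz)/∂x - ∂(coeff of dx∧dz)/∂y + ∂(coeff of dx∧dy)/∂z
  = ∂/∂x (-2*x + z) - ∂/∂y (6*x - 2*y + 2) + ∂/∂z (2*x - 3).
Each of these terms simplifies to sums of mixed partials that cancel in pairs. The result is 0 (by equality of mixed partials for smooth functions — Schwarz / Clairaut).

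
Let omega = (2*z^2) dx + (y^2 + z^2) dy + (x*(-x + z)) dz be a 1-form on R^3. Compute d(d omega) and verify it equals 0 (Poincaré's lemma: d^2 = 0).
d(d omega) = 0

Step 1: d omega = sum_{i<j} (∂f_j/∂x_i - ∂f_i/∂x_j) dx_i ∧ dx_j:
  coeff of dx ∧ dy: 0
  coeff of dx ∧ dz: -2*x - 3*z
  coeff of dy ∧ dz: -2*z
Step 2: Apply d again to each 2-form coefficient. The only possible 3-form in R^3 is dx ∧ dy ∧ dz, with coefficient
  ∂(coeff of dy∧dz)/∂x - ∂(coeff of dx∧dz)/∂y + ∂(coeff of dx∧dy)/∂z
  = ∂/∂x (-2*z) - ∂/∂y (-2*x - 3*z) + ∂/∂z (0).
Each of these terms simplifies to sums of mixed partials that cancel in pairs. The result is 0 (by equality of mixed partials for smooth functions — Schwarz / Clairaut).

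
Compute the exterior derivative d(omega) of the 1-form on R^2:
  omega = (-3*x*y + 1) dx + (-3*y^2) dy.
d(omega) = (3*x) dx ∧ dy

For a 1-form omega = sum_i f_i dx_i, the exterior derivative is
  d(omega) = sum_{i < j} (∂f_j/∂x_i - ∂f_i/∂x_j) dx_i ∧ dx_j.
  coefficient of dx ∧ dy: ∂f_2/∂x - ∂f_1/∂y = ∂(-3*y^2)/∂x - ∂(-3*x*y + 1)/∂y = 3*x
Assembling: d(omega) = (3*x) dx ∧ dy.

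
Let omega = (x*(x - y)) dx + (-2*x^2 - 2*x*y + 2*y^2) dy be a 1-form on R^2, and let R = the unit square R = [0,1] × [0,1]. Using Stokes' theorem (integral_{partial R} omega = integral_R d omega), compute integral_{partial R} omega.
integral_(partial R) omega = -5/2

Stokes: integral_partial_R omega = integral_R d omega with d omega = (∂Q/∂x - ∂P/∂y) dx ∧ dy.
  ∂Q/∂x = -4*x - 2*y
  ∂P/∂y = -x
  integrand = ∂Q/∂x - ∂P/∂y = -3*x - 2*y.
Integrating over R: integral_0^1 integral_0^1 (-3*x - 2*y) dx dy = -5/2.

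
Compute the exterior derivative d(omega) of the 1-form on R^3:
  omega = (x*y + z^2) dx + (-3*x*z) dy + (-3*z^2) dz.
d(omega) = (-x - 3*z) dx ∧ dy + (-2*z) dx ∧ dz + (3*x) dy ∧ dz

For a 1-form omega = sum_i f_i dx_i, the exterior derivative is
  d(omega) = sum_{i < j} (∂f_j/∂x_i - ∂f_i/∂x_j) dx_i ∧ dx_j.
  coefficient of dx ∧ dy: ∂f_2/∂x - ∂f_1/∂y = ∂(-3*x*z)/∂x - ∂(x*y + z^2)/∂y = -x - 3*z
  coefficient of dx ∧ dz: ∂f_3/∂x - ∂f_1/∂z = ∂(-3*z^2)/∂x - ∂(x*y + z^2)/∂z = -2*z
  coefficient of dy ∧ dz: ∂f_3/∂y - ∂f_2/∂z = ∂(-3*z^2)/∂y - ∂(-3*x*z)/∂z = 3*x
Assembling: d(omega) = (-x - 3*z) dx ∧ dy + (-2*z) dx ∧ dz + (3*x) dy ∧ dz.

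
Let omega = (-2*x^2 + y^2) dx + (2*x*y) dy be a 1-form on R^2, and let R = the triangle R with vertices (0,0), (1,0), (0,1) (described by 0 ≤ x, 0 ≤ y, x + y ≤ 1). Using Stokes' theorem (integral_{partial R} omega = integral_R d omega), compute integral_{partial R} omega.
integral_(partial R) omega = 0

Stokes: integral_partial_R omega = integral_R d omega with d omega = (∂Q/∂x - ∂P/∂y) dx ∧ dy.
  ∂Q/∂x = 2*y
  ∂P/∂y = 2*y
  integrand = ∂Q/∂x - ∂P/∂y = 0.
Integrating over R: integral_0^1 integral_0^{1-x} (0) dy dx = 0.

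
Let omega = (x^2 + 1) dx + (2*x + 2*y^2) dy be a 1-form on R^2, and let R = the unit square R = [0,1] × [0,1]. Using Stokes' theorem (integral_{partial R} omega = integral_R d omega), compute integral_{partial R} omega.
integral_(partial R) omega = 2

Stokes: integral_partial_R omega = integral_R d omega with d omega = (∂Q/∂x - ∂P/∂y) dx ∧ dy.
  ∂Q/∂x = 2
  ∂P/∂y = 0
  integrand = ∂Q/∂x - ∂P/∂y = 2.
Integrating over R: integral_0^1 integral_0^1 (2) dx dy = 2.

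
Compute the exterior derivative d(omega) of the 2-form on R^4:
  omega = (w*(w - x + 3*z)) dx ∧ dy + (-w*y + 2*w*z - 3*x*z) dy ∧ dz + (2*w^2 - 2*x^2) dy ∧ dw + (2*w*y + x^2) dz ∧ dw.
d(omega) = (3*w - 3*z) dx ∧ dy ∧ dz + (2*w - 5*x + 3*z) dx ∧ dy ∧ dw + (2*w - y + 2*z) dy ∧ dz ∧ dw + (2*x) dx ∧ dz ∧ dw

For a 2-form omega = sum_{i<j} g_{ij} dx_i ∧ dx_j, the exterior derivative is
  d(omega) = sum_{i<j} d(g_{ij}) ∧ dx_i ∧ dx_j = sum_{i<j, k} (∂g_{ij}/∂x_k) dx_k ∧ dx_i ∧ dx_j.
Expand each term, using dx_k ∧ dx_i ∧ dx_j = sgn(permutation) dx_{(a)} ∧ dx_{(b)} ∧ dx_{(c)} with (a < b < c) sorted:
  d(w*(w - x + 3*z)) includes (∂/∂z)(w*(w - x + 3*z)) dz = (3*w) dz, which multiplied by dx ∧ dy gives (3*w) dx ∧ dy ∧ dz
  d(w*(w - x + 3*z)) includes (∂/∂w)(w*(w - x + 3*z)) dw = (2*w - x + 3*z) dw, which multiplied by dx ∧ dy gives (2*w - x + 3*z) dx ∧ dy ∧ dw
  d(-w*y + 2*w*z - 3*x*z) includes (∂/∂x)(-w*y + 2*w*z - 3*x*z) dx = (-3*z) dx, which multiplied by dy ∧ dz gives (-3*z) dx ∧ dy ∧ dz
  d(-w*y + 2*w*z - 3*x*z) includes (∂/∂w)(-w*y + 2*w*z - 3*x*z) dw = (-y + 2*z) dw, which multiplied by dy ∧ dz gives (-y + 2*z) dy ∧ dz ∧ dw
  d(2*w^2 - 2*x^2) includes (∂/∂x)(2*w^2 - 2*x^2) dx = (-4*x) dx, which multiplied by dy ∧ dw gives (-4*x) dx ∧ dy ∧ dw
  d(2*w*y + x^2) includes (∂/∂x)(2*w*y + x^2) dx = (2*x) dx, which multiplied by dz ∧ dw gives (2*x) dx ∧ dz ∧ dw
  d(2*w*y + x^2) includes (∂/∂y)(2*w*y + x^2) dy = (2*w) dy, which multiplied by dz ∧ dw gives (2*w) dy ∧ dz ∧ dw
Collecting like 3-forms: d(omega) = (3*w - 3*z) dx ∧ dy ∧ dz + (2*w - 5*x + 3*z) dx ∧ dy ∧ dw + (2*w - y + 2*z) dy ∧ dz ∧ dw + (2*x) dx ∧ dz ∧ dw.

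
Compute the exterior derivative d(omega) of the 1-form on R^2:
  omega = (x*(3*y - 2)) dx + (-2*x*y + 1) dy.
d(omega) = (-3*x - 2*y) dx ∧ dy

For a 1-form omega = sum_i f_i dx_i, the exterior derivative is
  d(omega) = sum_{i < j} (∂f_j/∂x_i - ∂f_i/∂x_j) dx_i ∧ dx_j.
  coefficient of dx ∧ dy: ∂f_2/∂x - ∂f_1/∂y = ∂(-2*x*y + 1)/∂x - ∂(x*(3*y - 2))/∂y = -3*x - 2*y
Assembling: d(omega) = (-3*x - 2*y) dx ∧ dy.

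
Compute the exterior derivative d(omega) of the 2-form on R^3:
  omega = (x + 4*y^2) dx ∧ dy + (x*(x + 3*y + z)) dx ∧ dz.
d(omega) = (-3*x) dx ∧ dy ∧ dz

For a 2-form omega = sum_{i<j} g_{ij} dx_i ∧ dx_j, the exterior derivative is
  d(omega) = sum_{i<j} d(g_{ij}) ∧ dx_i ∧ dx_j = sum_{i<j, k} (∂g_{ij}/∂x_k) dx_k ∧ dx_i ∧ dx_j.
Expand each term, using dx_k ∧ dx_i ∧ dx_j = sgn(permutation) dx_{(a)} ∧ dx_{(b)} ∧ dx_{(c)} with (a < b < c) sorted:
  d(x*(x + 3*y + z)) includes (∂/∂y)(x*(x + 3*y + z)) dy = (3*x) dy, which multiplied by dx ∧ dz gives (-3*x) dx ∧ dy ∧ dz
Collecting like 3-forms: d(omega) = (-3*x) dx ∧ dy ∧ dz.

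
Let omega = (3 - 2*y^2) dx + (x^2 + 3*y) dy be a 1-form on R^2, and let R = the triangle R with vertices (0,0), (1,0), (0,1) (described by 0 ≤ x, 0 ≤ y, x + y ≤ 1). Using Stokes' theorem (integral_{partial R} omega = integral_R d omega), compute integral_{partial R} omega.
integral_(partial R) omega = 1

Stokes: integral_partial_R omega = integral_R d omega with d omega = (∂Q/∂x - ∂P/∂y) dx ∧ dy.
  ∂Q/∂x = 2*x
  ∂P/∂y = -4*y
  integrand = ∂Q/∂x - ∂P/∂y = 2*x + 4*y.
Integrating over R: integral_0^1 integral_0^{1-x} (2*x + 4*y) dy dx = 1.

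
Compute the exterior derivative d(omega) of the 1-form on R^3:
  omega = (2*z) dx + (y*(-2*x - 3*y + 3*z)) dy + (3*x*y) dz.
d(omega) = (-2*y) dx ∧ dy + (3*y - 2) dx ∧ dz + (3*x - 3*y) dy ∧ dz

For a 1-form omega = sum_i f_i dx_i, the exterior derivative is
  d(omega) = sum_{i < j} (∂f_j/∂x_i - ∂f_i/∂x_j) dx_i ∧ dx_j.
  coefficient of dx ∧ dy: ∂f_2/∂x - ∂f_1/∂y = ∂(y*(-2*x - 3*y + 3*z))/∂x - ∂(2*z)/∂y = -2*y
  coefficient of dx ∧ dz: ∂f_3/∂x - ∂f_1/∂z = ∂(3*x*y)/∂x - ∂(2*z)/∂z = 3*y - 2
  coefficient of dy ∧ dz: ∂f_3/∂y - ∂f_2/∂z = ∂(3*x*y)/∂y - ∂(y*(-2*x - 3*y + 3*z))/∂z = 3*x - 3*y
Assembling: d(omega) = (-2*y) dx ∧ dy + (3*y - 2) dx ∧ dz + (3*x - 3*y) dy ∧ dz.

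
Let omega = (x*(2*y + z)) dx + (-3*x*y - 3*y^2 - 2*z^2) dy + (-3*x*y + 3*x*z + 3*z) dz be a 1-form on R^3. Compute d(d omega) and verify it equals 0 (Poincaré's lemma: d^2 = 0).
d(d omega) = 0

Step 1: d omega = sum_{i<j} (∂f_j/∂x_i - ∂f_i/∂x_j) dx_i ∧ dx_j:
  coeff of dx ∧ dy: -2*x - 3*y
  coeff of dx ∧ dz: -x - 3*y + 3*z
  coeff of dy ∧ dz: -3*x + 4*z
Step 2: Apply d again to each 2-form coefficient. The only possible 3-form in R^3 is dx ∧ dy ∧ dz, with coefficient
  ∂(coeff of dy∧dz)/∂x - ∂(coeff of dx∧dz)/∂y + ∂(coeff of dx∧dy)/∂z
  = ∂/∂x (-3*x + 4*z) - ∂/∂y (-x - 3*y + 3*z) + ∂/∂z (-2*x - 3*y).
Each of these terms simplifies to sums of mixed partials that cancel in pairs. The result is 0 (by equality of mixed partials for smooth functions — Schwarz / Clairaut).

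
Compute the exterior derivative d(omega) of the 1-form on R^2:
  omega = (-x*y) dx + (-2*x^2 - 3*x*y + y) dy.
d(omega) = (-3*x - 3*y) dx ∧ dy

For a 1-form omega = sum_i f_i dx_i, the exterior derivative is
  d(omega) = sum_{i < j} (∂f_j/∂x_i - ∂f_i/∂x_j) dx_i ∧ dx_j.
  coefficient of dx ∧ dy: ∂f_2/∂x - ∂f_1/∂y = ∂(-2*x^2 - 3*x*y + y)/∂x - ∂(-x*y)/∂y = -3*x - 3*y
Assembling: d(omega) = (-3*x - 3*y) dx ∧ dy.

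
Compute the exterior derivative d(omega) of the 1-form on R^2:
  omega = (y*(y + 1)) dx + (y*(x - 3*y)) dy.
d(omega) = (-y - 1) dx ∧ dy

For a 1-form omega = sum_i f_i dx_i, the exterior derivative is
  d(omega) = sum_{i < j} (∂f_j/∂x_i - ∂f_i/∂x_j) dx_i ∧ dx_j.
  coefficient of dx ∧ dy: ∂f_2/∂x - ∂f_1/∂y = ∂(y*(x - 3*y))/∂x - ∂(y*(y + 1))/∂y = -y - 1
Assembling: d(omega) = (-y - 1) dx ∧ dy.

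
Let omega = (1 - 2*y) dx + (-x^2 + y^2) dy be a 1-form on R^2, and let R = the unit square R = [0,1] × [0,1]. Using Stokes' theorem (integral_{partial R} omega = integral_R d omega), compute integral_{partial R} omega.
integral_(partial R) omega = 1

Stokes: integral_partial_R omega = integral_R d omega with d omega = (∂Q/∂x - ∂P/∂y) dx ∧ dy.
  ∂Q/∂x = -2*x
  ∂P/∂y = -2
  integrand = ∂Q/∂x - ∂P/∂y = 2 - 2*x.
Integrating over R: integral_0^1 integral_0^1 (2 - 2*x) dx dy = 1.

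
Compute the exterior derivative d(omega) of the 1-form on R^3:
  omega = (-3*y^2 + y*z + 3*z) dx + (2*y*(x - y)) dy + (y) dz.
d(omega) = (8*y - z) dx ∧ dy + (-y - 3) dx ∧ dz + (1) dy ∧ dz

For a 1-form omega = sum_i f_i dx_i, the exterior derivative is
  d(omega) = sum_{i < j} (∂f_j/∂x_i - ∂f_i/∂x_j) dx_i ∧ dx_j.
  coefficient of dx ∧ dy: ∂f_2/∂x - ∂f_1/∂y = ∂(2*y*(x - y))/∂x - ∂(-3*y^2 + y*z + 3*z)/∂y = 8*y - z
  coefficient of dx ∧ dz: ∂f_3/∂x - ∂f_1/∂z = ∂(y)/∂x - ∂(-3*y^2 + y*z + 3*z)/∂z = -y - 3
  coefficient of dy ∧ dz: ∂f_3/∂y - ∂f_2/∂z = ∂(y)/∂y - ∂(2*y*(x - y))/∂z = 1
Assembling: d(omega) = (8*y - z) dx ∧ dy + (-y - 3) dx ∧ dz + (1) dy ∧ dz.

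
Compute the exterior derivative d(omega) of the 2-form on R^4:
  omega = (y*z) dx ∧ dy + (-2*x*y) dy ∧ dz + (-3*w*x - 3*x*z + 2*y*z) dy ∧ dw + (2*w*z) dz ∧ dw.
d(omega) = (-y) dx ∧ dy ∧ dz + (-3*w - 3*z) dx ∧ dy ∧ dw + (3*x - 2*y) dy ∧ dz ∧ dw

For a 2-form omega = sum_{i<j} g_{ij} dx_i ∧ dx_j, the exterior derivative is
  d(omega) = sum_{i<j} d(g_{ij}) ∧ dx_i ∧ dx_j = sum_{i<j, k} (∂g_{ij}/∂x_k) dx_k ∧ dx_i ∧ dx_j.
Expand each term, using dx_k ∧ dx_i ∧ dx_j = sgn(permutation) dx_{(a)} ∧ dx_{(b)} ∧ dx_{(c)} with (a < b < c) sorted:
  d(y*z) includes (∂/∂z)(y*z) dz = (y) dz, which multiplied by dx ∧ dy gives (y) dx ∧ dy ∧ dz
  d(-2*x*y) includes (∂/∂x)(-2*x*y) dx = (-2*y) dx, which multiplied by dy ∧ dz gives (-2*y) dx ∧ dy ∧ dz
  d(-3*w*x - 3*x*z + 2*y*z) includes (∂/∂x)(-3*w*x - 3*x*z + 2*y*z) dx = (-3*w - 3*z) dx, which multiplied by dy ∧ dw gives (-3*w - 3*z) dx ∧ dy ∧ dw
  d(-3*w*x - 3*x*z + 2*y*z) includes (∂/∂z)(-3*w*x - 3*x*z + 2*y*z) dz = (-3*x + 2*y) dz, which multiplied by dy ∧ dw gives (3*x - 2*y) dy ∧ dz ∧ dw
Collecting like 3-forms: d(omega) = (-y) dx ∧ dy ∧ dz + (-3*w - 3*z) dx ∧ dy ∧ dw + (3*x - 2*y) dy ∧ dz ∧ dw.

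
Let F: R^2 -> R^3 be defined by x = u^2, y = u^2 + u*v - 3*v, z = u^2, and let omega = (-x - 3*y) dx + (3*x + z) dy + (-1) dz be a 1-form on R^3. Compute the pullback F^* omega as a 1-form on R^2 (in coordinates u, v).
F^* omega = (2*u*(-u*v + 9*v - 1)) du + (4*u^2*(u - 3)) dv

Using F^*(f dg) = (f ∘ F) d(g ∘ F), substitute each coordinate x_i by F_i(u, v) in f_i, and replace dx_i by d F_i = (∂F_i/∂u) du + (∂F_i/∂v) dv.
  For the x component: f_1(F) = -4*u^2 - 3*u*v + 9*v; d F_1 = (2*u) du + (0) dv
  For the y component: f_2(F) = 4*u^2; d F_2 = (2*u + v) du + (u - 3) dv
  For the z component: f_3(F) = -1; d F_3 = (2*u) du + (0) dv
Combining and collecting du, dv coefficients:
  coeff of du: 2*u*(-u*v + 9*v - 1)
  coeff of dv: 4*u^2*(u - 3)
F^* omega = (2*u*(-u*v + 9*v - 1)) du + (4*u^2*(u - 3)) dv.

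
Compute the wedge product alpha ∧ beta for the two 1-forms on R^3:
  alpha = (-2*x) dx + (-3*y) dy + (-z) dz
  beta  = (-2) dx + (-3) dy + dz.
alpha ∧ beta = (6*x - 6*y) dx ∧ dy + (-2*x - 2*z) dx ∧ dz + (-3*y - 3*z) dy ∧ dz

Distribute the wedge, using dx_i ∧ dx_j = -dx_j ∧ dx_i and dx_i ∧ dx_i = 0. For each pair (i, j) with i < j, the coefficient of dx_i ∧ dx_j in alpha ∧ beta is (alpha_i * beta_j - alpha_j * beta_i). Collecting: alpha ∧ beta = (6*x - 6*y) dx ∧ dy + (-2*x - 2*z) dx ∧ dz + (-3*y - 3*z) dy ∧ dz.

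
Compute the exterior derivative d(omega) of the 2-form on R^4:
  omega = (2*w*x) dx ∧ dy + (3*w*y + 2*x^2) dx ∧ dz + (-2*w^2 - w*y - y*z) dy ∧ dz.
d(omega) = (2*x) dx ∧ dy ∧ dw + (-3*w) dx ∧ dy ∧ dz + (3*y) dx ∧ dz ∧ dw + (-4*w - y) dy ∧ dz ∧ dw

For a 2-form omega = sum_{i<j} g_{ij} dx_i ∧ dx_j, the exterior derivative is
  d(omega) = sum_{i<j} d(g_{ij}) ∧ dx_i ∧ dx_j = sum_{i<j, k} (∂g_{ij}/∂x_k) dx_k ∧ dx_i ∧ dx_j.
Expand each term, using dx_k ∧ dx_i ∧ dx_j = sgn(permutation) dx_{(a)} ∧ dx_{(b)} ∧ dx_{(c)} with (a < b < c) sorted:
  d(2*w*x) includes (∂/∂w)(2*w*x) dw = (2*x) dw, which multiplied by dx ∧ dy gives (2*x) dx ∧ dy ∧ dw
  d(3*w*y + 2*x^2) includes (∂/∂y)(3*w*y + 2*x^2) dy = (3*w) dy, which multiplied by dx ∧ dz gives (-3*w) dx ∧ dy ∧ dz
  d(3*w*y + 2*x^2) includes (∂/∂w)(3*w*y + 2*x^2) dw = (3*y) dw, which multiplied by dx ∧ dz gives (3*y) dx ∧ dz ∧ dw
  d(-2*w^2 - w*y - y*z) includes (∂/∂w)(-2*w^2 - w*y - y*z) dw = (-4*w - y) dw, which multiplied by dy ∧ dz gives (-4*w - y) dy ∧ dz ∧ dw
Collecting like 3-forms: d(omega) = (2*x) dx ∧ dy ∧ dw + (-3*w) dx ∧ dy ∧ dz + (3*y) dx ∧ dz ∧ dw + (-4*w - y) dy ∧ dz ∧ dw.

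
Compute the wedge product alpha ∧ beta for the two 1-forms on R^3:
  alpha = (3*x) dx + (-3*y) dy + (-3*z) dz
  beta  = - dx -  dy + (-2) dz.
alpha ∧ beta = (-3*x - 3*y) dx ∧ dy + (-6*x - 3*z) dx ∧ dz + (6*y - 3*z) dy ∧ dz

Distribute the wedge, using dx_i ∧ dx_j = -dx_j ∧ dx_i and dx_i ∧ dx_i = 0. For each pair (i, j) with i < j, the coefficient of dx_i ∧ dx_j in alpha ∧ beta is (alpha_i * beta_j - alpha_j * beta_i). Collecting: alpha ∧ beta = (-3*x - 3*y) dx ∧ dy + (-6*x - 3*z) dx ∧ dz + (6*y - 3*z) dy ∧ dz.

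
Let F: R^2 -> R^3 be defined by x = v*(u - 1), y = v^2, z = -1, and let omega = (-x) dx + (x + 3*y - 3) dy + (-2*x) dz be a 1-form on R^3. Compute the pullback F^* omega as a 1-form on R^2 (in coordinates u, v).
F^* omega = (v^2*(1 - u)) du + (v*(-u^2 + 2*u*v + 2*u + 6*v^2 - 2*v - 7)) dv

Using F^*(f dg) = (f ∘ F) d(g ∘ F), substitute each coordinate x_i by F_i(u, v) in f_i, and replace dx_i by d F_i = (∂F_i/∂u) du + (∂F_i/∂v) dv.
  For the x component: f_1(F) = v*(1 - u); d F_1 = (v) du + (u - 1) dv
  For the y component: f_2(F) = u*v + 3*v^2 - v - 3; d F_2 = (0) du + (2*v) dv
  For the z component: f_3(F) = 2*v*(1 - u); d F_3 = (0) du + (0) dv
Combining and collecting du, dv coefficients:
  coeff of du: v^2*(1 - u)
  coeff of dv: v*(-u^2 + 2*u*v + 2*u + 6*v^2 - 2*v - 7)
F^* omega = (v^2*(1 - u)) du + (v*(-u^2 + 2*u*v + 2*u + 6*v^2 - 2*v - 7)) dv.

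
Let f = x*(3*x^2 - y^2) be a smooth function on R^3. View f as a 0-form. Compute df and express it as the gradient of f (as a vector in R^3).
df = (9*x^2 - y^2) dx + (-2*x*y) dy + (0) dz; grad f = (9*x^2 - y^2, -2*x*y, 0)

For a 0-form f, d f = (∂f/∂x) dx + (∂f/∂y) dy + (∂f/∂z) dz. The components of the vector representation are exactly the entries of grad f in Cartesian coordinates:
  ∂f/∂x = 9*x^2 - y^2
  ∂f/∂y = -2*x*y
  ∂f/∂z = 0.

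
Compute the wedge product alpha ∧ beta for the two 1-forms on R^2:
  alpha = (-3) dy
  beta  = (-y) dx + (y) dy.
alpha ∧ beta = (-3*y) dx ∧ dy

Distribute the wedge, using dx_i ∧ dx_j = -dx_j ∧ dx_i and dx_i ∧ dx_i = 0. For each pair (i, j) with i < j, the coefficient of dx_i ∧ dx_j in alpha ∧ beta is (alpha_i * beta_j - alpha_j * beta_i). Collecting: alpha ∧ beta = (-3*y) dx ∧ dy.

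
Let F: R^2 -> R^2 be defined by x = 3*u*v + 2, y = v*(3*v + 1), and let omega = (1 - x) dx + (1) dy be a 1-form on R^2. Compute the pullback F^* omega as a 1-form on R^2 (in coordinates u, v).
F^* omega = (3*v*(-3*u*v - 1)) du + (-9*u^2*v - 3*u + 6*v + 1) dv

Using F^*(f dg) = (f ∘ F) d(g ∘ F), substitute each coordinate x_i by F_i(u, v) in f_i, and replace dx_i by d F_i = (∂F_i/∂u) du + (∂F_i/∂v) dv.
  For the x component: f_1(F) = -3*u*v - 1; d F_1 = (3*v) du + (3*u) dv
  For the y component: f_2(F) = 1; d F_2 = (0) du + (6*v + 1) dv
Combining and collecting du, dv coefficients:
  coeff of du: 3*v*(-3*u*v - 1)
  coeff of dv: -9*u^2*v - 3*u + 6*v + 1
F^* omega = (3*v*(-3*u*v - 1)) du + (-9*u^2*v - 3*u + 6*v + 1) dv.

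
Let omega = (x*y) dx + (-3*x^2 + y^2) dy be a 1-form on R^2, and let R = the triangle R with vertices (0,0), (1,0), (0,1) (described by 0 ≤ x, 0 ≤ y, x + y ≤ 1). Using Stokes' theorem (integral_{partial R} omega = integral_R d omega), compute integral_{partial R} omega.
integral_(partial R) omega = -7/6

Stokes: integral_partial_R omega = integral_R d omega with d omega = (∂Q/∂x - ∂P/∂y) dx ∧ dy.
  ∂Q/∂x = -6*x
  ∂P/∂y = x
  integrand = ∂Q/∂x - ∂P/∂y = -7*x.
Integrating over R: integral_0^1 integral_0^{1-x} (-7*x) dy dx = -7/6.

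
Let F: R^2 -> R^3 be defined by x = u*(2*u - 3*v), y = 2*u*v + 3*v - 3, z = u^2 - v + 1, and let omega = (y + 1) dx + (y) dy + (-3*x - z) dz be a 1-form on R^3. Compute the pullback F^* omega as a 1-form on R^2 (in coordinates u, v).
F^* omega = (-14*u^3 + 26*u^2*v - 2*u*v^2 + 14*u*v - 10*u - 3*v^2) du + (-2*u^2*v + 7*u^2 - 6*u*v + 8*v - 8) dv

Using F^*(f dg) = (f ∘ F) d(g ∘ F), substitute each coordinate x_i by F_i(u, v) in f_i, and replace dx_i by d F_i = (∂F_i/∂u) du + (∂F_i/∂v) dv.
  For the x component: f_1(F) = 2*u*v + 3*v - 2; d F_1 = (4*u - 3*v) du + (-3*u) dv
  For the y component: f_2(F) = 2*u*v + 3*v - 3; d F_2 = (2*v) du + (2*u + 3) dv
  For the z component: f_3(F) = -7*u^2 + 9*u*v + v - 1; d F_3 = (2*u) du + (-1) dv
Combining and collecting du, dv coefficients:
  coeff of du: -14*u^3 + 26*u^2*v - 2*u*v^2 + 14*u*v - 10*u - 3*v^2
  coeff of dv: -2*u^2*v + 7*u^2 - 6*u*v + 8*v - 8
F^* omega = (-14*u^3 + 26*u^2*v - 2*u*v^2 + 14*u*v - 10*u - 3*v^2) du + (-2*u^2*v + 7*u^2 - 6*u*v + 8*v - 8) dv.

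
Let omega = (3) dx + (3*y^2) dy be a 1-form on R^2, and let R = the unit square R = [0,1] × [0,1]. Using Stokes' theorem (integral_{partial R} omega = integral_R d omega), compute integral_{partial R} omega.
integral_(partial R) omega = 0

Stokes: integral_partial_R omega = integral_R d omega with d omega = (∂Q/∂x - ∂P/∂y) dx ∧ dy.
  ∂Q/∂x = 0
  ∂P/∂y = 0
  integrand = ∂Q/∂x - ∂P/∂y = 0.
Integrating over R: integral_0^1 integral_0^1 (0) dx dy = 0.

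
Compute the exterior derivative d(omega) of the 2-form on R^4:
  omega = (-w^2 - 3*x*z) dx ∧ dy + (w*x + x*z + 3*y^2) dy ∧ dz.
d(omega) = (w - 3*x + z) dx ∧ dy ∧ dz + (-2*w) dx ∧ dy ∧ dw + (x) dy ∧ dz ∧ dw

For a 2-form omega = sum_{i<j} g_{ij} dx_i ∧ dx_j, the exterior derivative is
  d(omega) = sum_{i<j} d(g_{ij}) ∧ dx_i ∧ dx_j = sum_{i<j, k} (∂g_{ij}/∂x_k) dx_k ∧ dx_i ∧ dx_j.
Expand each term, using dx_k ∧ dx_i ∧ dx_j = sgn(permutation) dx_{(a)} ∧ dx_{(b)} ∧ dx_{(c)} with (a < b < c) sorted:
  d(-w^2 - 3*x*z) includes (∂/∂z)(-w^2 - 3*x*z) dz = (-3*x) dz, which multiplied by dx ∧ dy gives (-3*x) dx ∧ dy ∧ dz
  d(-w^2 - 3*x*z) includes (∂/∂w)(-w^2 - 3*x*z) dw = (-2*w) dw, which multiplied by dx ∧ dy gives (-2*w) dx ∧ dy ∧ dw
  d(w*x + x*z + 3*y^2) includes (∂/∂x)(w*x + x*z + 3*y^2) dx = (w + z) dx, which multiplied by dy ∧ dz gives (w + z) dx ∧ dy ∧ dz
  d(w*x + x*z + 3*y^2) includes (∂/∂w)(w*x + x*z + 3*y^2) dw = (x) dw, which multiplied by dy ∧ dz gives (x) dy ∧ dz ∧ dw
Collecting like 3-forms: d(omega) = (w - 3*x + z) dx ∧ dy ∧ dz + (-2*w) dx ∧ dy ∧ dw + (x) dy ∧ dz ∧ dw.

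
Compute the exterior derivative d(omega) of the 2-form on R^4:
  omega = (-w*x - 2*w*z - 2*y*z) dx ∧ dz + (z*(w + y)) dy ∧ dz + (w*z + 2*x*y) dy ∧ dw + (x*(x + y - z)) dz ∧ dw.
d(omega) = (2*z) dx ∧ dy ∧ dz + (x + y - 3*z) dx ∧ dz ∧ dw + (-w + x + z) dy ∧ dz ∧ dw + (2*y) dx ∧ dy ∧ dw

For a 2-form omega = sum_{i<j} g_{ij} dx_i ∧ dx_j, the exterior derivative is
  d(omega) = sum_{i<j} d(g_{ij}) ∧ dx_i ∧ dx_j = sum_{i<j, k} (∂g_{ij}/∂x_k) dx_k ∧ dx_i ∧ dx_j.
Expand each term, using dx_k ∧ dx_i ∧ dx_j = sgn(permutation) dx_{(a)} ∧ dx_{(b)} ∧ dx_{(c)} with (a < b < c) sorted:
  d(-w*x - 2*w*z - 2*y*z) includes (∂/∂y)(-w*x - 2*w*z - 2*y*z) dy = (-2*z) dy, which multiplied by dx ∧ dz gives (2*z) dx ∧ dy ∧ dz
  d(-w*x - 2*w*z - 2*y*z) includes (∂/∂w)(-w*x - 2*w*z - 2*y*z) dw = (-x - 2*z) dw, which multiplied by dx ∧ dz gives (-x - 2*z) dx ∧ dz ∧ dw
  d(z*(w + y)) includes (∂/∂w)(z*(w + y)) dw = (z) dw, which multiplied by dy ∧ dz gives (z) dy ∧ dz ∧ dw
  d(w*z + 2*x*y) includes (∂/∂x)(w*z + 2*x*y) dx = (2*y) dx, which multiplied by dy ∧ dw gives (2*y) dx ∧ dy ∧ dw
  d(w*z + 2*x*y) includes (∂/∂z)(w*z + 2*x*y) dz = (w) dz, which multiplied by dy ∧ dw gives (-w) dy ∧ dz ∧ dw
  d(x*(x + y - z)) includes (∂/∂x)(x*(x + y - z)) dx = (2*x + y - z) dx, which multiplied by dz ∧ dw gives (2*x + y - z) dx ∧ dz ∧ dw
  d(x*(x + y - z)) includes (∂/∂y)(x*(x + y - z)) dy = (x) dy, which multiplied by dz ∧ dw gives (x) dy ∧ dz ∧ dw
Collecting like 3-forms: d(omega) = (2*z) dx ∧ dy ∧ dz + (x + y - 3*z) dx ∧ dz ∧ dw + (-w + x + z) dy ∧ dz ∧ dw + (2*y) dx ∧ dy ∧ dw.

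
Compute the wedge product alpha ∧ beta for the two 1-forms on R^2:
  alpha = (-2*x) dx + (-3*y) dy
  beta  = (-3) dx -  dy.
alpha ∧ beta = (2*x - 9*y) dx ∧ dy

Distribute the wedge, using dx_i ∧ dx_j = -dx_j ∧ dx_i and dx_i ∧ dx_i = 0. For each pair (i, j) with i < j, the coefficient of dx_i ∧ dx_j in alpha ∧ beta is (alpha_i * beta_j - alpha_j * beta_i). Collecting: alpha ∧ beta = (2*x - 9*y) dx ∧ dy.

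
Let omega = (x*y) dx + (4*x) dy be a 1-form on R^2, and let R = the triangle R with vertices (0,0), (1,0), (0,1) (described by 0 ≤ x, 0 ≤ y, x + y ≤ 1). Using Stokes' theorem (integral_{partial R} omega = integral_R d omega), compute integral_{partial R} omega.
integral_(partial R) omega = 11/6

Stokes: integral_partial_R omega = integral_R d omega with d omega = (∂Q/∂x - ∂P/∂y) dx ∧ dy.
  ∂Q/∂x = 4
  ∂P/∂y = x
  integrand = ∂Q/∂x - ∂P/∂y = 4 - x.
Integrating over R: integral_0^1 integral_0^{1-x} (4 - x) dy dx = 11/6.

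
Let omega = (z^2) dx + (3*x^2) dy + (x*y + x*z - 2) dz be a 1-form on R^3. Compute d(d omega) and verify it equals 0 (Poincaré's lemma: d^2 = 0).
d(d omega) = 0

Step 1: d omega = sum_{i<j} (∂f_j/∂x_i - ∂f_i/∂x_j) dx_i ∧ dx_j:
  coeff of dx ∧ dy: 6*x
  coeff of dx ∧ dz: y - z
  coeff of dy ∧ dz: x
Step 2: Apply d again to each 2-form coefficient. The only possible 3-form in R^3 is dx ∧ dy ∧ dz, with coefficient
  ∂(coeff of dy∧dz)/∂x - ∂(coeff of dx∧dz)/∂y + ∂(coeff of dx∧dy)/∂z
  = ∂/∂x (x) - ∂/∂y (y - z) + ∂/∂z (6*x).
Each of these terms simplifies to sums of mixed partials that cancel in pairs. The result is 0 (by equality of mixed partials for smooth functions — Schwarz / Clairaut).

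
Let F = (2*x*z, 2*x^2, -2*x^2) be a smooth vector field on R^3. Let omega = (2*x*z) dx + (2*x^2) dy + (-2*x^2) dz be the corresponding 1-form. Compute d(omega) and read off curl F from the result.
d(omega) = (0) dy ∧ dz + (6*x) dz ∧ dx + (4*x) dx ∧ dy; curl F = (0, 6*x, 4*x)

d omega = sum_{i<j} (∂f_j/∂x_i - ∂f_i/∂x_j) dx_i ∧ dx_j. Under the identification (dy ∧ dz, dz ∧ dx, dx ∧ dy) ↔ (e_x, e_y, e_z), the coefficients are exactly the components of curl F. Compute:
  ∂R/∂y - ∂Q/∂z = (0) - (0) = 0
  ∂P/∂z - ∂R/∂x = (2*x) - (-4*x) = 6*x
  ∂Q/∂x - ∂P/∂y = (4*x) - (0) = 4*x.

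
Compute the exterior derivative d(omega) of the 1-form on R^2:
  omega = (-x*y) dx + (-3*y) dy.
d(omega) = (x) dx ∧ dy

For a 1-form omega = sum_i f_i dx_i, the exterior derivative is
  d(omega) = sum_{i < j} (∂f_j/∂x_i - ∂f_i/∂x_j) dx_i ∧ dx_j.
  coefficient of dx ∧ dy: ∂f_2/∂x - ∂f_1/∂y = ∂(-3*y)/∂x - ∂(-x*y)/∂y = x
Assembling: d(omega) = (x) dx ∧ dy.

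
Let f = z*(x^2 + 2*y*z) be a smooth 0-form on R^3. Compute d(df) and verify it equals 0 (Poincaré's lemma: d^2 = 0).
d(df) = 0

Step 1: df = sum_i (∂f/∂x_i) dx_i = (2*x*z) dx + (2*z^2) dy + (x^2 + 4*y*z) dz.
Step 2: Apply d again. Using the 1-form formula, the coefficient of dx ∧ dy in d(df) is ∂^2 f/∂x ∂y - ∂^2 f/∂y ∂x = (0) - (0) = 0 (equality of mixed partials for smooth f).
Similarly for dx ∧ dz and dy ∧ dz — all coefficients vanish. So d(df) = 0.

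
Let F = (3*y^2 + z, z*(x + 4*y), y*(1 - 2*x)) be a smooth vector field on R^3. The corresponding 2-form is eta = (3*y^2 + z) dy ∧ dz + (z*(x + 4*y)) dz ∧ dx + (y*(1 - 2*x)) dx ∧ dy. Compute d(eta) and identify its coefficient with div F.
d(eta) = (4*z) dx ∧ dy ∧ dz; div F = 4*z

For a 2-form in R^3 of the form above, applying d gives a 3-form with coefficient ∂P/∂x + ∂Q/∂y + ∂R/∂z:
  ∂P/∂x = 0
  ∂Q/∂y = 4*z
  ∂R/∂z = 0
Sum = 4*z, which is exactly div F.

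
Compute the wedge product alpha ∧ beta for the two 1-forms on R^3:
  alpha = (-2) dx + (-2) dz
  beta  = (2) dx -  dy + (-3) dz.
alpha ∧ beta = (2) dx ∧ dy + (10) dx ∧ dz + (-2) dy ∧ dz

Distribute the wedge, using dx_i ∧ dx_j = -dx_j ∧ dx_i and dx_i ∧ dx_i = 0. For each pair (i, j) with i < j, the coefficient of dx_i ∧ dx_j in alpha ∧ beta is (alpha_i * beta_j - alpha_j * beta_i). Collecting: alpha ∧ beta = (2) dx ∧ dy + (10) dx ∧ dz + (-2) dy ∧ dz.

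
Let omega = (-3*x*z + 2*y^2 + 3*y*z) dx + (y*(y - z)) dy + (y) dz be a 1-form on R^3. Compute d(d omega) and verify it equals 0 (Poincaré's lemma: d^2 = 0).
d(d omega) = 0

Step 1: d omega = sum_{i<j} (∂f_j/∂x_i - ∂f_i/∂x_j) dx_i ∧ dx_j:
  coeff of dx ∧ dy: -4*y - 3*z
  coeff of dx ∧ dz: 3*x - 3*y
  coeff of dy ∧ dz: y + 1
Step 2: Apply d again to each 2-form coefficient. The only possible 3-form in R^3 is dx ∧ dy ∧ dz, with coefficient
  ∂(coeff of dy∧dz)/∂x - ∂(coeff of dx∧dz)/∂y + ∂(coeff of dx∧dy)/∂z
  = ∂/∂x (y + 1) - ∂/∂y (3*x - 3*y) + ∂/∂z (-4*y - 3*z).
Each of these terms simplifies to sums of mixed partials that cancel in pairs. The result is 0 (by equality of mixed partials for smooth functions — Schwarz / Clairaut).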